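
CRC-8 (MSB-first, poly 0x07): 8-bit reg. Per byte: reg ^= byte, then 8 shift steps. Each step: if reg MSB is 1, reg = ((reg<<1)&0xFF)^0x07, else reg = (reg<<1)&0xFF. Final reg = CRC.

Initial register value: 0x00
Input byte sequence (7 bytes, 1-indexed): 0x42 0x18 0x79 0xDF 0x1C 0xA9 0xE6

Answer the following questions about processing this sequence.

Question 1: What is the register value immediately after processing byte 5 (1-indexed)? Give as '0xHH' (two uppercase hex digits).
After byte 1 (0x42): reg=0xC9
After byte 2 (0x18): reg=0x39
After byte 3 (0x79): reg=0xC7
After byte 4 (0xDF): reg=0x48
After byte 5 (0x1C): reg=0xAB

Answer: 0xAB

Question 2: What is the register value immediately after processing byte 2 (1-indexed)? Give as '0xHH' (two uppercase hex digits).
Answer: 0x39

Derivation:
After byte 1 (0x42): reg=0xC9
After byte 2 (0x18): reg=0x39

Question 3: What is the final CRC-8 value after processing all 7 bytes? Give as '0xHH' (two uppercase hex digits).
Answer: 0x96

Derivation:
After byte 1 (0x42): reg=0xC9
After byte 2 (0x18): reg=0x39
After byte 3 (0x79): reg=0xC7
After byte 4 (0xDF): reg=0x48
After byte 5 (0x1C): reg=0xAB
After byte 6 (0xA9): reg=0x0E
After byte 7 (0xE6): reg=0x96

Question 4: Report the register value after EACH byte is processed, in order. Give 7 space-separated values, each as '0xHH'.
0xC9 0x39 0xC7 0x48 0xAB 0x0E 0x96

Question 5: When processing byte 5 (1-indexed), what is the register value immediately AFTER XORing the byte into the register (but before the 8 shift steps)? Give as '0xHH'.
Answer: 0x54

Derivation:
Register before byte 5: 0x48
Byte 5: 0x1C
0x48 XOR 0x1C = 0x54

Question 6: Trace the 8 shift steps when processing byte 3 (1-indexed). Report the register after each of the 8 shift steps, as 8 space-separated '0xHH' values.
Answer: 0x80 0x07 0x0E 0x1C 0x38 0x70 0xE0 0xC7

Derivation:
After byte 1 (0x42): reg=0xC9
After byte 2 (0x18): reg=0x39
Register before byte 3: 0x39
After XOR with byte 0x79: 0x40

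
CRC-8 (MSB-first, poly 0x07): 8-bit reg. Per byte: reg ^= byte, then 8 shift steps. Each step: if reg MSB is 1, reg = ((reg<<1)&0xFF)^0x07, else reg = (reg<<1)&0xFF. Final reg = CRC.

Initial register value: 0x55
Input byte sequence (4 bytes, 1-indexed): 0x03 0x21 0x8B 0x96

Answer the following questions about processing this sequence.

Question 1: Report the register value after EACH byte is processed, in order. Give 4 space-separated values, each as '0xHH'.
0xA5 0x95 0x5A 0x6A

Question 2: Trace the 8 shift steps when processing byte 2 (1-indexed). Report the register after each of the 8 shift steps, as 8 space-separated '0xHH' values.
Answer: 0x0F 0x1E 0x3C 0x78 0xF0 0xE7 0xC9 0x95

Derivation:
After byte 1 (0x03): reg=0xA5
Register before byte 2: 0xA5
After XOR with byte 0x21: 0x84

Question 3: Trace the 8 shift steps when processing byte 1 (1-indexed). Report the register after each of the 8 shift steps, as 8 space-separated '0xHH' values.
Register before byte 1: 0x55
After XOR with byte 0x03: 0x56

Answer: 0xAC 0x5F 0xBE 0x7B 0xF6 0xEB 0xD1 0xA5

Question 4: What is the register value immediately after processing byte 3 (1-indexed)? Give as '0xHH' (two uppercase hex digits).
After byte 1 (0x03): reg=0xA5
After byte 2 (0x21): reg=0x95
After byte 3 (0x8B): reg=0x5A

Answer: 0x5A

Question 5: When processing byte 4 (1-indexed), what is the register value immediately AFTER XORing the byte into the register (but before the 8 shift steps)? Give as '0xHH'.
Answer: 0xCC

Derivation:
Register before byte 4: 0x5A
Byte 4: 0x96
0x5A XOR 0x96 = 0xCC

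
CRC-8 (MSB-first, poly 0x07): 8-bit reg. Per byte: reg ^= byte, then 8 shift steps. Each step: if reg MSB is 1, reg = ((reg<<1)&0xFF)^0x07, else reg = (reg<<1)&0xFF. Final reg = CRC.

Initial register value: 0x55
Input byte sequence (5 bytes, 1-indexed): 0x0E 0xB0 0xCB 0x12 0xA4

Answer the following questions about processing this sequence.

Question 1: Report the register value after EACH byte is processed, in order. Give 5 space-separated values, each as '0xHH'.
0x86 0x82 0xF8 0x98 0xB4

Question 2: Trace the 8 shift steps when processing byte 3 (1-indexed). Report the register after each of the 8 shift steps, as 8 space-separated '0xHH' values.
Answer: 0x92 0x23 0x46 0x8C 0x1F 0x3E 0x7C 0xF8

Derivation:
After byte 1 (0x0E): reg=0x86
After byte 2 (0xB0): reg=0x82
Register before byte 3: 0x82
After XOR with byte 0xCB: 0x49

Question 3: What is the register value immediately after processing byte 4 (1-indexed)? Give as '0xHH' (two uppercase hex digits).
Answer: 0x98

Derivation:
After byte 1 (0x0E): reg=0x86
After byte 2 (0xB0): reg=0x82
After byte 3 (0xCB): reg=0xF8
After byte 4 (0x12): reg=0x98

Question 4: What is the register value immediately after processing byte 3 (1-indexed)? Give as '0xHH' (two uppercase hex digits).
Answer: 0xF8

Derivation:
After byte 1 (0x0E): reg=0x86
After byte 2 (0xB0): reg=0x82
After byte 3 (0xCB): reg=0xF8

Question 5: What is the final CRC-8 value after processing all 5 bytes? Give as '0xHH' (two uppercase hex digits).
After byte 1 (0x0E): reg=0x86
After byte 2 (0xB0): reg=0x82
After byte 3 (0xCB): reg=0xF8
After byte 4 (0x12): reg=0x98
After byte 5 (0xA4): reg=0xB4

Answer: 0xB4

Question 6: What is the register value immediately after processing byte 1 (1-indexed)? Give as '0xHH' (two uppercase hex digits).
After byte 1 (0x0E): reg=0x86

Answer: 0x86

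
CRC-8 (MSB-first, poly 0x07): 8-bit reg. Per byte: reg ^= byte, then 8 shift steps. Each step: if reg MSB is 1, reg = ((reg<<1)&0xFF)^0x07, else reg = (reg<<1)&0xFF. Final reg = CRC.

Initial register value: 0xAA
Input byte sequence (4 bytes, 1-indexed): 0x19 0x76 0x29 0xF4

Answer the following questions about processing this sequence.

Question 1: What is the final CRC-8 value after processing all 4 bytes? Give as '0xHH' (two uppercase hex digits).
After byte 1 (0x19): reg=0x10
After byte 2 (0x76): reg=0x35
After byte 3 (0x29): reg=0x54
After byte 4 (0xF4): reg=0x69

Answer: 0x69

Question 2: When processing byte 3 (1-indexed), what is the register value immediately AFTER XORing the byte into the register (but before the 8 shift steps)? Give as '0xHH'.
Answer: 0x1C

Derivation:
Register before byte 3: 0x35
Byte 3: 0x29
0x35 XOR 0x29 = 0x1C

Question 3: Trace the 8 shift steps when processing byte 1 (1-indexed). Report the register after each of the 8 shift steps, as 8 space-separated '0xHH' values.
Answer: 0x61 0xC2 0x83 0x01 0x02 0x04 0x08 0x10

Derivation:
Register before byte 1: 0xAA
After XOR with byte 0x19: 0xB3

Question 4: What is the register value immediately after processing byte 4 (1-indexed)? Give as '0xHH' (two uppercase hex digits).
Answer: 0x69

Derivation:
After byte 1 (0x19): reg=0x10
After byte 2 (0x76): reg=0x35
After byte 3 (0x29): reg=0x54
After byte 4 (0xF4): reg=0x69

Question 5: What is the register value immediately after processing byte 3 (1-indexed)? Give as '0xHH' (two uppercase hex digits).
After byte 1 (0x19): reg=0x10
After byte 2 (0x76): reg=0x35
After byte 3 (0x29): reg=0x54

Answer: 0x54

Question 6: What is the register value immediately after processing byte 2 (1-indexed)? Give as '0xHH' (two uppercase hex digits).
Answer: 0x35

Derivation:
After byte 1 (0x19): reg=0x10
After byte 2 (0x76): reg=0x35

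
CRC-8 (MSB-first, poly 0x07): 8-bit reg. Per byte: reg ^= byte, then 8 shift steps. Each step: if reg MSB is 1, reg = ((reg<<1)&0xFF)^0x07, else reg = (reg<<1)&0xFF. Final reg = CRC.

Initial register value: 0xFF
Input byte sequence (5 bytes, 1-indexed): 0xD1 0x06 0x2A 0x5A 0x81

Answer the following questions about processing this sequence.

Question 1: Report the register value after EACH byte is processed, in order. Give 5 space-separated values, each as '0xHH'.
0xCA 0x6A 0xC7 0xDA 0x86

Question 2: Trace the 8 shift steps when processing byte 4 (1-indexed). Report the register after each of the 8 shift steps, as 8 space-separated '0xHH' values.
Answer: 0x3D 0x7A 0xF4 0xEF 0xD9 0xB5 0x6D 0xDA

Derivation:
After byte 1 (0xD1): reg=0xCA
After byte 2 (0x06): reg=0x6A
After byte 3 (0x2A): reg=0xC7
Register before byte 4: 0xC7
After XOR with byte 0x5A: 0x9D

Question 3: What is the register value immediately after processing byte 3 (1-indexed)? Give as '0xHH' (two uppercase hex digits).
Answer: 0xC7

Derivation:
After byte 1 (0xD1): reg=0xCA
After byte 2 (0x06): reg=0x6A
After byte 3 (0x2A): reg=0xC7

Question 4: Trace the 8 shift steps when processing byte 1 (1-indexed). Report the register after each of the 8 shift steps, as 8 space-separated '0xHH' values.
Answer: 0x5C 0xB8 0x77 0xEE 0xDB 0xB1 0x65 0xCA

Derivation:
Register before byte 1: 0xFF
After XOR with byte 0xD1: 0x2E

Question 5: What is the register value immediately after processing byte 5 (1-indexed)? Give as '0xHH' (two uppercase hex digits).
Answer: 0x86

Derivation:
After byte 1 (0xD1): reg=0xCA
After byte 2 (0x06): reg=0x6A
After byte 3 (0x2A): reg=0xC7
After byte 4 (0x5A): reg=0xDA
After byte 5 (0x81): reg=0x86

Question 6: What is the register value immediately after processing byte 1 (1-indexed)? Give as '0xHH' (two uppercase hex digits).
After byte 1 (0xD1): reg=0xCA

Answer: 0xCA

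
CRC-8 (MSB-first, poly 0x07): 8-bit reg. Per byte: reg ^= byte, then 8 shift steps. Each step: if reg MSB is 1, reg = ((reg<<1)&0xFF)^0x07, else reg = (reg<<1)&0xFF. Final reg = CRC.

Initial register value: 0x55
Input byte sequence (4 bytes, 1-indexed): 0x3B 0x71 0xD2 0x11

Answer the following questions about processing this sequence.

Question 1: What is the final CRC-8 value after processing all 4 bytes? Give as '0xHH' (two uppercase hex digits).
After byte 1 (0x3B): reg=0x0D
After byte 2 (0x71): reg=0x73
After byte 3 (0xD2): reg=0x6E
After byte 4 (0x11): reg=0x7A

Answer: 0x7A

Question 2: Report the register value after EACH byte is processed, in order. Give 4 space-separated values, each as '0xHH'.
0x0D 0x73 0x6E 0x7A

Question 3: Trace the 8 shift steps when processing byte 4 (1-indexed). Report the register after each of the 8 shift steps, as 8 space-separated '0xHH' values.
Answer: 0xFE 0xFB 0xF1 0xE5 0xCD 0x9D 0x3D 0x7A

Derivation:
After byte 1 (0x3B): reg=0x0D
After byte 2 (0x71): reg=0x73
After byte 3 (0xD2): reg=0x6E
Register before byte 4: 0x6E
After XOR with byte 0x11: 0x7F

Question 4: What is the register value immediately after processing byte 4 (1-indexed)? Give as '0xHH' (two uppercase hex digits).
Answer: 0x7A

Derivation:
After byte 1 (0x3B): reg=0x0D
After byte 2 (0x71): reg=0x73
After byte 3 (0xD2): reg=0x6E
After byte 4 (0x11): reg=0x7A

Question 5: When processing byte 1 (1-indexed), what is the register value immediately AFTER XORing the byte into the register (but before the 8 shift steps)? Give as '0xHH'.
Register before byte 1: 0x55
Byte 1: 0x3B
0x55 XOR 0x3B = 0x6E

Answer: 0x6E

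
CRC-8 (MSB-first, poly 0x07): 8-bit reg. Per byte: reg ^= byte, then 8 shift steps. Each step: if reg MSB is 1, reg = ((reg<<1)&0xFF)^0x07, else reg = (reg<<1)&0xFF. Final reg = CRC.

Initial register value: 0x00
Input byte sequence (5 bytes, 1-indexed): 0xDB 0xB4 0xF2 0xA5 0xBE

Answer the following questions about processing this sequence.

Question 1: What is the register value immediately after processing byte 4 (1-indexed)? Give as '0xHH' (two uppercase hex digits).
Answer: 0x4A

Derivation:
After byte 1 (0xDB): reg=0x0F
After byte 2 (0xB4): reg=0x28
After byte 3 (0xF2): reg=0x08
After byte 4 (0xA5): reg=0x4A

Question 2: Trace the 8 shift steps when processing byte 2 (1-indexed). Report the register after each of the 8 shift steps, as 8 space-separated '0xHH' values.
After byte 1 (0xDB): reg=0x0F
Register before byte 2: 0x0F
After XOR with byte 0xB4: 0xBB

Answer: 0x71 0xE2 0xC3 0x81 0x05 0x0A 0x14 0x28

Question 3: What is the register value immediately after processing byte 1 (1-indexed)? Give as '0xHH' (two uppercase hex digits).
Answer: 0x0F

Derivation:
After byte 1 (0xDB): reg=0x0F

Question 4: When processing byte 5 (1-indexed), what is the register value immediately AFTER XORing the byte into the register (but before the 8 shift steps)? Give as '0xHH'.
Register before byte 5: 0x4A
Byte 5: 0xBE
0x4A XOR 0xBE = 0xF4

Answer: 0xF4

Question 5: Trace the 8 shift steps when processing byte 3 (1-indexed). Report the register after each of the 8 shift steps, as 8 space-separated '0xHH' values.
Answer: 0xB3 0x61 0xC2 0x83 0x01 0x02 0x04 0x08

Derivation:
After byte 1 (0xDB): reg=0x0F
After byte 2 (0xB4): reg=0x28
Register before byte 3: 0x28
After XOR with byte 0xF2: 0xDA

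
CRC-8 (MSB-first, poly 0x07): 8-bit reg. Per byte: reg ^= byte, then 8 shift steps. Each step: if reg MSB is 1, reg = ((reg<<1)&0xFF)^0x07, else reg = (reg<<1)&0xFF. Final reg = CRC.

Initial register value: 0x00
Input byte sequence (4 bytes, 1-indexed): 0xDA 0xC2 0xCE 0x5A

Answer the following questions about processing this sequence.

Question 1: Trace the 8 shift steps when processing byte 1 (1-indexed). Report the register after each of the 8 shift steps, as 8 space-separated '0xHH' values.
Register before byte 1: 0x00
After XOR with byte 0xDA: 0xDA

Answer: 0xB3 0x61 0xC2 0x83 0x01 0x02 0x04 0x08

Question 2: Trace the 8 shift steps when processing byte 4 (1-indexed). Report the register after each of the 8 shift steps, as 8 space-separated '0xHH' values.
After byte 1 (0xDA): reg=0x08
After byte 2 (0xC2): reg=0x78
After byte 3 (0xCE): reg=0x0B
Register before byte 4: 0x0B
After XOR with byte 0x5A: 0x51

Answer: 0xA2 0x43 0x86 0x0B 0x16 0x2C 0x58 0xB0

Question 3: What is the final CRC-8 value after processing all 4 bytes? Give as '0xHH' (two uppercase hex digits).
After byte 1 (0xDA): reg=0x08
After byte 2 (0xC2): reg=0x78
After byte 3 (0xCE): reg=0x0B
After byte 4 (0x5A): reg=0xB0

Answer: 0xB0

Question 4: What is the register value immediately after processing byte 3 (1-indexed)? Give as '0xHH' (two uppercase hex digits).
After byte 1 (0xDA): reg=0x08
After byte 2 (0xC2): reg=0x78
After byte 3 (0xCE): reg=0x0B

Answer: 0x0B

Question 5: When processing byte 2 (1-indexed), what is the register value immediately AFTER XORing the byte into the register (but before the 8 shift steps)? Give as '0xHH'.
Answer: 0xCA

Derivation:
Register before byte 2: 0x08
Byte 2: 0xC2
0x08 XOR 0xC2 = 0xCA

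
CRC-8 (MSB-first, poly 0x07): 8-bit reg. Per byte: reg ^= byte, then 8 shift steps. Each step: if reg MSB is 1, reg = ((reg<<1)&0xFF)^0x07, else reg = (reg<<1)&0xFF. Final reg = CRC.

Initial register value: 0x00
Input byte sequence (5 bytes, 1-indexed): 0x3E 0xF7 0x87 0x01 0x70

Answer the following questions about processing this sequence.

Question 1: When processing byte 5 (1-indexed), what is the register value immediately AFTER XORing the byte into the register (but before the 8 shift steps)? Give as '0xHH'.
Answer: 0xBD

Derivation:
Register before byte 5: 0xCD
Byte 5: 0x70
0xCD XOR 0x70 = 0xBD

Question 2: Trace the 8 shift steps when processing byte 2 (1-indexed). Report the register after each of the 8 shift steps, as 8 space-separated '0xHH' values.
Answer: 0x9A 0x33 0x66 0xCC 0x9F 0x39 0x72 0xE4

Derivation:
After byte 1 (0x3E): reg=0xBA
Register before byte 2: 0xBA
After XOR with byte 0xF7: 0x4D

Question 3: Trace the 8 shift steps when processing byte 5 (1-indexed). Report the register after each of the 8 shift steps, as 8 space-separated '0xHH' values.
Answer: 0x7D 0xFA 0xF3 0xE1 0xC5 0x8D 0x1D 0x3A

Derivation:
After byte 1 (0x3E): reg=0xBA
After byte 2 (0xF7): reg=0xE4
After byte 3 (0x87): reg=0x2E
After byte 4 (0x01): reg=0xCD
Register before byte 5: 0xCD
After XOR with byte 0x70: 0xBD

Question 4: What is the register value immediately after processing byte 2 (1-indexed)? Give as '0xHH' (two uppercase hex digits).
Answer: 0xE4

Derivation:
After byte 1 (0x3E): reg=0xBA
After byte 2 (0xF7): reg=0xE4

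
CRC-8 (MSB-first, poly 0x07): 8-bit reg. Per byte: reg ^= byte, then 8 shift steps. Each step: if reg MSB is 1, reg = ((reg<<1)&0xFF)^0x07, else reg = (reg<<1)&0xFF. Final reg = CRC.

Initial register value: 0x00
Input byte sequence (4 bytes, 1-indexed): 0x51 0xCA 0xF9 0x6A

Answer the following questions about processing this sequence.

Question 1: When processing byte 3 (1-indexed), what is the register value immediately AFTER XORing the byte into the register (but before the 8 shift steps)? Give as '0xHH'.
Answer: 0x98

Derivation:
Register before byte 3: 0x61
Byte 3: 0xF9
0x61 XOR 0xF9 = 0x98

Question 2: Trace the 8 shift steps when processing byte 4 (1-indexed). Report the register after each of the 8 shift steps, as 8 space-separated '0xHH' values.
Answer: 0x51 0xA2 0x43 0x86 0x0B 0x16 0x2C 0x58

Derivation:
After byte 1 (0x51): reg=0xB0
After byte 2 (0xCA): reg=0x61
After byte 3 (0xF9): reg=0xC1
Register before byte 4: 0xC1
After XOR with byte 0x6A: 0xAB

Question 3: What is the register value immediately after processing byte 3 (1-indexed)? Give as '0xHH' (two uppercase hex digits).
After byte 1 (0x51): reg=0xB0
After byte 2 (0xCA): reg=0x61
After byte 3 (0xF9): reg=0xC1

Answer: 0xC1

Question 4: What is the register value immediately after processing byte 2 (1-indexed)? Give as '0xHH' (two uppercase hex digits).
Answer: 0x61

Derivation:
After byte 1 (0x51): reg=0xB0
After byte 2 (0xCA): reg=0x61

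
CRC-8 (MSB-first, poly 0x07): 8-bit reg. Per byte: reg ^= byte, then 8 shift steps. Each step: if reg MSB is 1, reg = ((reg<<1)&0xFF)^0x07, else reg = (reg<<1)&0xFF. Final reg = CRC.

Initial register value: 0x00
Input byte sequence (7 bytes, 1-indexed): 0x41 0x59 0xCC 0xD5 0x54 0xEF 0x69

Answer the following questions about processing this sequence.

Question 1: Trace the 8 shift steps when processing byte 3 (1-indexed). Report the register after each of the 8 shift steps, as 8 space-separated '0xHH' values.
After byte 1 (0x41): reg=0xC0
After byte 2 (0x59): reg=0xC6
Register before byte 3: 0xC6
After XOR with byte 0xCC: 0x0A

Answer: 0x14 0x28 0x50 0xA0 0x47 0x8E 0x1B 0x36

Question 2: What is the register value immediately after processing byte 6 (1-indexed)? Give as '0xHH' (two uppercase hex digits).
After byte 1 (0x41): reg=0xC0
After byte 2 (0x59): reg=0xC6
After byte 3 (0xCC): reg=0x36
After byte 4 (0xD5): reg=0xA7
After byte 5 (0x54): reg=0xD7
After byte 6 (0xEF): reg=0xA8

Answer: 0xA8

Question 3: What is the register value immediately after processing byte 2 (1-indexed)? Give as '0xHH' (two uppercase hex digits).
Answer: 0xC6

Derivation:
After byte 1 (0x41): reg=0xC0
After byte 2 (0x59): reg=0xC6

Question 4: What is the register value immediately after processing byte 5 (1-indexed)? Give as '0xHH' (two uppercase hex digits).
After byte 1 (0x41): reg=0xC0
After byte 2 (0x59): reg=0xC6
After byte 3 (0xCC): reg=0x36
After byte 4 (0xD5): reg=0xA7
After byte 5 (0x54): reg=0xD7

Answer: 0xD7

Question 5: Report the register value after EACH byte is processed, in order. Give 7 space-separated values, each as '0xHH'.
0xC0 0xC6 0x36 0xA7 0xD7 0xA8 0x49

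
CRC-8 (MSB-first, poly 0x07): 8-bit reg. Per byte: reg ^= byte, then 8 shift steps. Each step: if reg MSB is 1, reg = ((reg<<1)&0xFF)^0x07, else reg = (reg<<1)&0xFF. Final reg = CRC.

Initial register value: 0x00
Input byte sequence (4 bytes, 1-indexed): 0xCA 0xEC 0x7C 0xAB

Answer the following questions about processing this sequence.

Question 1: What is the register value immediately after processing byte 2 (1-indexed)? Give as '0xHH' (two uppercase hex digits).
After byte 1 (0xCA): reg=0x78
After byte 2 (0xEC): reg=0xE5

Answer: 0xE5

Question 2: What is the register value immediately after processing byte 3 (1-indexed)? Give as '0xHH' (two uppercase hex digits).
After byte 1 (0xCA): reg=0x78
After byte 2 (0xEC): reg=0xE5
After byte 3 (0x7C): reg=0xC6

Answer: 0xC6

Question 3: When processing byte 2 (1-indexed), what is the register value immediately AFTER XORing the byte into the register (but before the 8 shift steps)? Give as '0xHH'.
Register before byte 2: 0x78
Byte 2: 0xEC
0x78 XOR 0xEC = 0x94

Answer: 0x94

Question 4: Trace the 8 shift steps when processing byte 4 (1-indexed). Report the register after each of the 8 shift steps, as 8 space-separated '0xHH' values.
Answer: 0xDA 0xB3 0x61 0xC2 0x83 0x01 0x02 0x04

Derivation:
After byte 1 (0xCA): reg=0x78
After byte 2 (0xEC): reg=0xE5
After byte 3 (0x7C): reg=0xC6
Register before byte 4: 0xC6
After XOR with byte 0xAB: 0x6D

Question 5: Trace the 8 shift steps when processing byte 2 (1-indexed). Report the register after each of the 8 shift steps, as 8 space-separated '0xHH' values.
After byte 1 (0xCA): reg=0x78
Register before byte 2: 0x78
After XOR with byte 0xEC: 0x94

Answer: 0x2F 0x5E 0xBC 0x7F 0xFE 0xFB 0xF1 0xE5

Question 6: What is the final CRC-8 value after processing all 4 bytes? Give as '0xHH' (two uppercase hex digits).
Answer: 0x04

Derivation:
After byte 1 (0xCA): reg=0x78
After byte 2 (0xEC): reg=0xE5
After byte 3 (0x7C): reg=0xC6
After byte 4 (0xAB): reg=0x04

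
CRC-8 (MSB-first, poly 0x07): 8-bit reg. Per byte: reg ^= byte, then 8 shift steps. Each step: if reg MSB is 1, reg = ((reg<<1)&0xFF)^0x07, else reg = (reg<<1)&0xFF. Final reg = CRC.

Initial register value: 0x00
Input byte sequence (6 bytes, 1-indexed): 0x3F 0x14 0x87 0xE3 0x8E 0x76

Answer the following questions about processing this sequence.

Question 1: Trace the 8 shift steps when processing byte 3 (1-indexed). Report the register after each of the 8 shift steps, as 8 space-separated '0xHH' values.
Answer: 0xA5 0x4D 0x9A 0x33 0x66 0xCC 0x9F 0x39

Derivation:
After byte 1 (0x3F): reg=0xBD
After byte 2 (0x14): reg=0x56
Register before byte 3: 0x56
After XOR with byte 0x87: 0xD1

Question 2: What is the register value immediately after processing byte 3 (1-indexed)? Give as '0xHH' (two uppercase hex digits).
Answer: 0x39

Derivation:
After byte 1 (0x3F): reg=0xBD
After byte 2 (0x14): reg=0x56
After byte 3 (0x87): reg=0x39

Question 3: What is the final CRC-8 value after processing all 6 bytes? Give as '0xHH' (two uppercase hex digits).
After byte 1 (0x3F): reg=0xBD
After byte 2 (0x14): reg=0x56
After byte 3 (0x87): reg=0x39
After byte 4 (0xE3): reg=0x08
After byte 5 (0x8E): reg=0x9B
After byte 6 (0x76): reg=0x8D

Answer: 0x8D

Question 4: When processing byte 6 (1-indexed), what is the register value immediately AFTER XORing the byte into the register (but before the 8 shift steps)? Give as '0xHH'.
Register before byte 6: 0x9B
Byte 6: 0x76
0x9B XOR 0x76 = 0xED

Answer: 0xED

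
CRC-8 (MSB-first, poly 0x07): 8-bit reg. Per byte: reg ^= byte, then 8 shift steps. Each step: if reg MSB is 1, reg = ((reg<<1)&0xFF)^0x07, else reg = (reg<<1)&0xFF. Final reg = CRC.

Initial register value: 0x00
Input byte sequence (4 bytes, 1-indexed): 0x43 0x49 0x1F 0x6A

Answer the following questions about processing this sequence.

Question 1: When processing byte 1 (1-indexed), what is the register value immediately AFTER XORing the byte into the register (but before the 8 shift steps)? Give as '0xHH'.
Register before byte 1: 0x00
Byte 1: 0x43
0x00 XOR 0x43 = 0x43

Answer: 0x43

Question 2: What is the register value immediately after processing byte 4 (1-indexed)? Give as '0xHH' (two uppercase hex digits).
After byte 1 (0x43): reg=0xCE
After byte 2 (0x49): reg=0x9C
After byte 3 (0x1F): reg=0x80
After byte 4 (0x6A): reg=0x98

Answer: 0x98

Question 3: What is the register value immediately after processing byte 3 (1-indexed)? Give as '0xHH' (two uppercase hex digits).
Answer: 0x80

Derivation:
After byte 1 (0x43): reg=0xCE
After byte 2 (0x49): reg=0x9C
After byte 3 (0x1F): reg=0x80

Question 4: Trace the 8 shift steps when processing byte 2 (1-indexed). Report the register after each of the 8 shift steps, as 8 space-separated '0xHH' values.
Answer: 0x09 0x12 0x24 0x48 0x90 0x27 0x4E 0x9C

Derivation:
After byte 1 (0x43): reg=0xCE
Register before byte 2: 0xCE
After XOR with byte 0x49: 0x87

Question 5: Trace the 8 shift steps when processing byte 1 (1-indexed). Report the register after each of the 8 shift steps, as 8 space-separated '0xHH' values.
Register before byte 1: 0x00
After XOR with byte 0x43: 0x43

Answer: 0x86 0x0B 0x16 0x2C 0x58 0xB0 0x67 0xCE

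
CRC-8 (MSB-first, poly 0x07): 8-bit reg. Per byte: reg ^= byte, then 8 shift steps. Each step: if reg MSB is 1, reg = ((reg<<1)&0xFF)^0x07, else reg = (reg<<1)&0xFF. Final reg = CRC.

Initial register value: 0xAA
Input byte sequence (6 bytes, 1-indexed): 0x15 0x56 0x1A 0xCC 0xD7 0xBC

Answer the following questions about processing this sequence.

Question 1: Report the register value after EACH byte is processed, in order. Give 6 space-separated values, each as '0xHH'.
0x34 0x29 0x99 0xAC 0x66 0x08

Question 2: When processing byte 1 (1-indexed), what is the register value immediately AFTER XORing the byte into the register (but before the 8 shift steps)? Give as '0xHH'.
Register before byte 1: 0xAA
Byte 1: 0x15
0xAA XOR 0x15 = 0xBF

Answer: 0xBF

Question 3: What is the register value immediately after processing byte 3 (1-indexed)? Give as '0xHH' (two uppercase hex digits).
After byte 1 (0x15): reg=0x34
After byte 2 (0x56): reg=0x29
After byte 3 (0x1A): reg=0x99

Answer: 0x99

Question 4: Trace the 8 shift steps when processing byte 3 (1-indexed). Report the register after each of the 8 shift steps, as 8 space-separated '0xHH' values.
After byte 1 (0x15): reg=0x34
After byte 2 (0x56): reg=0x29
Register before byte 3: 0x29
After XOR with byte 0x1A: 0x33

Answer: 0x66 0xCC 0x9F 0x39 0x72 0xE4 0xCF 0x99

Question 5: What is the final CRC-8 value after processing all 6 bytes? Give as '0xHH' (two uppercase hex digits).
After byte 1 (0x15): reg=0x34
After byte 2 (0x56): reg=0x29
After byte 3 (0x1A): reg=0x99
After byte 4 (0xCC): reg=0xAC
After byte 5 (0xD7): reg=0x66
After byte 6 (0xBC): reg=0x08

Answer: 0x08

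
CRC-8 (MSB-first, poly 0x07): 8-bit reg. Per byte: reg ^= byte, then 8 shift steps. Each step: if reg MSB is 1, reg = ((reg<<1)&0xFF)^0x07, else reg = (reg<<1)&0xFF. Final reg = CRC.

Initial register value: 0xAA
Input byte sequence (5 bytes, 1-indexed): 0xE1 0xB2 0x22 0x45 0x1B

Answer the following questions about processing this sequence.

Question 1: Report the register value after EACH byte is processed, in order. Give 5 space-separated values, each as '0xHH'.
0xF6 0xDB 0xE1 0x75 0x0D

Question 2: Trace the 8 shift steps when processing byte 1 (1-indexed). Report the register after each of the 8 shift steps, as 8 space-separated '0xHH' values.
Answer: 0x96 0x2B 0x56 0xAC 0x5F 0xBE 0x7B 0xF6

Derivation:
Register before byte 1: 0xAA
After XOR with byte 0xE1: 0x4B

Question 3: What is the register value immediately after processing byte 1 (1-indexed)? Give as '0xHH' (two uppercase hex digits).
Answer: 0xF6

Derivation:
After byte 1 (0xE1): reg=0xF6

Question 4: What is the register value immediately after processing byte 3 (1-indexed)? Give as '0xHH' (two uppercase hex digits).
Answer: 0xE1

Derivation:
After byte 1 (0xE1): reg=0xF6
After byte 2 (0xB2): reg=0xDB
After byte 3 (0x22): reg=0xE1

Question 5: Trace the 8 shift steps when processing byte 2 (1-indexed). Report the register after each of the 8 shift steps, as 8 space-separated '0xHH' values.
Answer: 0x88 0x17 0x2E 0x5C 0xB8 0x77 0xEE 0xDB

Derivation:
After byte 1 (0xE1): reg=0xF6
Register before byte 2: 0xF6
After XOR with byte 0xB2: 0x44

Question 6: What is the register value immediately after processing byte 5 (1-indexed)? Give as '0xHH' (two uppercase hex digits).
After byte 1 (0xE1): reg=0xF6
After byte 2 (0xB2): reg=0xDB
After byte 3 (0x22): reg=0xE1
After byte 4 (0x45): reg=0x75
After byte 5 (0x1B): reg=0x0D

Answer: 0x0D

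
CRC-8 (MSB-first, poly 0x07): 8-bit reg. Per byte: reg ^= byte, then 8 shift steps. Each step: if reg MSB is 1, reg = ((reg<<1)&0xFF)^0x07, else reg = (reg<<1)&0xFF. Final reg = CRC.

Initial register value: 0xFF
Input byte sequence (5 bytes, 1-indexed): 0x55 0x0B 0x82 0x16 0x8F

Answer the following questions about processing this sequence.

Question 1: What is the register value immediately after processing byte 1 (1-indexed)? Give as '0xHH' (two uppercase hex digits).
Answer: 0x5F

Derivation:
After byte 1 (0x55): reg=0x5F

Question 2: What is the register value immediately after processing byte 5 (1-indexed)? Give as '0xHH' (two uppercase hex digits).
After byte 1 (0x55): reg=0x5F
After byte 2 (0x0B): reg=0xAB
After byte 3 (0x82): reg=0xDF
After byte 4 (0x16): reg=0x71
After byte 5 (0x8F): reg=0xF4

Answer: 0xF4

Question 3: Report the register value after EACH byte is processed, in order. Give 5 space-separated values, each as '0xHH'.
0x5F 0xAB 0xDF 0x71 0xF4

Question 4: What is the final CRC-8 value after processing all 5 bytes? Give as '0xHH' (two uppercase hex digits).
After byte 1 (0x55): reg=0x5F
After byte 2 (0x0B): reg=0xAB
After byte 3 (0x82): reg=0xDF
After byte 4 (0x16): reg=0x71
After byte 5 (0x8F): reg=0xF4

Answer: 0xF4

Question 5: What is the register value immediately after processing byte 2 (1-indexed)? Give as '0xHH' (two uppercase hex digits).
After byte 1 (0x55): reg=0x5F
After byte 2 (0x0B): reg=0xAB

Answer: 0xAB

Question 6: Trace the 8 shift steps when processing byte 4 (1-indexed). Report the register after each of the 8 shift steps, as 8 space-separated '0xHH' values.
After byte 1 (0x55): reg=0x5F
After byte 2 (0x0B): reg=0xAB
After byte 3 (0x82): reg=0xDF
Register before byte 4: 0xDF
After XOR with byte 0x16: 0xC9

Answer: 0x95 0x2D 0x5A 0xB4 0x6F 0xDE 0xBB 0x71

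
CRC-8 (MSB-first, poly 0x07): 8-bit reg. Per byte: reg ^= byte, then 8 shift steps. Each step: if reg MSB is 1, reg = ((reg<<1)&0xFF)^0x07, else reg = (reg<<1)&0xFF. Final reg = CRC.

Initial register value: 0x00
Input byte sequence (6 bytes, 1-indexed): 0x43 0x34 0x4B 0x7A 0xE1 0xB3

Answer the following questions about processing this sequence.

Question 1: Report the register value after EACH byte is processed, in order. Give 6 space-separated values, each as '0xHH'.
0xCE 0xE8 0x60 0x46 0x7C 0x63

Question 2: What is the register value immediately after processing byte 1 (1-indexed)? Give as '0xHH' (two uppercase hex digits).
Answer: 0xCE

Derivation:
After byte 1 (0x43): reg=0xCE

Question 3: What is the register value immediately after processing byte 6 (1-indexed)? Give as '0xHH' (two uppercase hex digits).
After byte 1 (0x43): reg=0xCE
After byte 2 (0x34): reg=0xE8
After byte 3 (0x4B): reg=0x60
After byte 4 (0x7A): reg=0x46
After byte 5 (0xE1): reg=0x7C
After byte 6 (0xB3): reg=0x63

Answer: 0x63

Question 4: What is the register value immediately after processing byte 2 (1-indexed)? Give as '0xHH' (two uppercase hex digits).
Answer: 0xE8

Derivation:
After byte 1 (0x43): reg=0xCE
After byte 2 (0x34): reg=0xE8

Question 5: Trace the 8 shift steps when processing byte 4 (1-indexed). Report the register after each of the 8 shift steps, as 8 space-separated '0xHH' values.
After byte 1 (0x43): reg=0xCE
After byte 2 (0x34): reg=0xE8
After byte 3 (0x4B): reg=0x60
Register before byte 4: 0x60
After XOR with byte 0x7A: 0x1A

Answer: 0x34 0x68 0xD0 0xA7 0x49 0x92 0x23 0x46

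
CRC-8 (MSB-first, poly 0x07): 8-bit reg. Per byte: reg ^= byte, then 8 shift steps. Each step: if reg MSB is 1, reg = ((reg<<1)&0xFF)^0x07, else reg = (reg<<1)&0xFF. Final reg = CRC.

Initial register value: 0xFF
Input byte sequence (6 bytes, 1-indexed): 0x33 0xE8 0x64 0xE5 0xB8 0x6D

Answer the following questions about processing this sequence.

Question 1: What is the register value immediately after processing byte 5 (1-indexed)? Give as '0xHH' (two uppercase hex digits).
Answer: 0x50

Derivation:
After byte 1 (0x33): reg=0x6A
After byte 2 (0xE8): reg=0x87
After byte 3 (0x64): reg=0xA7
After byte 4 (0xE5): reg=0xC9
After byte 5 (0xB8): reg=0x50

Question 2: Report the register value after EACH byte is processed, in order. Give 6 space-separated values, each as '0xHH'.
0x6A 0x87 0xA7 0xC9 0x50 0xB3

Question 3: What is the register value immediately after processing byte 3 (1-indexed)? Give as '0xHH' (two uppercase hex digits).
Answer: 0xA7

Derivation:
After byte 1 (0x33): reg=0x6A
After byte 2 (0xE8): reg=0x87
After byte 3 (0x64): reg=0xA7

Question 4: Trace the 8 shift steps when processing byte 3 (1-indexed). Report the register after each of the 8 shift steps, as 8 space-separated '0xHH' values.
After byte 1 (0x33): reg=0x6A
After byte 2 (0xE8): reg=0x87
Register before byte 3: 0x87
After XOR with byte 0x64: 0xE3

Answer: 0xC1 0x85 0x0D 0x1A 0x34 0x68 0xD0 0xA7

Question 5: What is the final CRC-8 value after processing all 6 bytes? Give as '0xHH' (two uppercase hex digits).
After byte 1 (0x33): reg=0x6A
After byte 2 (0xE8): reg=0x87
After byte 3 (0x64): reg=0xA7
After byte 4 (0xE5): reg=0xC9
After byte 5 (0xB8): reg=0x50
After byte 6 (0x6D): reg=0xB3

Answer: 0xB3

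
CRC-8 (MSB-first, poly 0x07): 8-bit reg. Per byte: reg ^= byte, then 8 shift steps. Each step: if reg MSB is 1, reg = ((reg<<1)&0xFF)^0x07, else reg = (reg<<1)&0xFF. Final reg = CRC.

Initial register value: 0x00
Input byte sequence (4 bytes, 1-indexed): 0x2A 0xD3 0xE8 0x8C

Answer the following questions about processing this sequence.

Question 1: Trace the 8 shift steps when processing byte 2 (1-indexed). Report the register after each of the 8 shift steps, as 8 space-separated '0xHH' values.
After byte 1 (0x2A): reg=0xD6
Register before byte 2: 0xD6
After XOR with byte 0xD3: 0x05

Answer: 0x0A 0x14 0x28 0x50 0xA0 0x47 0x8E 0x1B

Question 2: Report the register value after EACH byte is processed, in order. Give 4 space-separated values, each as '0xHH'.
0xD6 0x1B 0xD7 0x86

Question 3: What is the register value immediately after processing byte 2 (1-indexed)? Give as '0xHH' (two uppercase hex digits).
After byte 1 (0x2A): reg=0xD6
After byte 2 (0xD3): reg=0x1B

Answer: 0x1B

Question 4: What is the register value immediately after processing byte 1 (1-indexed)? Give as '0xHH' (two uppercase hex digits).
Answer: 0xD6

Derivation:
After byte 1 (0x2A): reg=0xD6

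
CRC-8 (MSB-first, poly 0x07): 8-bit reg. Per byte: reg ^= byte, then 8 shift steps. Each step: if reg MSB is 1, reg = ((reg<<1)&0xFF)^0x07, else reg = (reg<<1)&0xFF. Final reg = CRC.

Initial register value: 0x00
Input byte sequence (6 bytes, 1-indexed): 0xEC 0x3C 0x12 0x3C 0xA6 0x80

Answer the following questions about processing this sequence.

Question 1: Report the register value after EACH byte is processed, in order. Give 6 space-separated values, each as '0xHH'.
0x8A 0x0B 0x4F 0x5E 0xE6 0x35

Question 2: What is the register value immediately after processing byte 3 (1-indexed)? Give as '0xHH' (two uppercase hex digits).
After byte 1 (0xEC): reg=0x8A
After byte 2 (0x3C): reg=0x0B
After byte 3 (0x12): reg=0x4F

Answer: 0x4F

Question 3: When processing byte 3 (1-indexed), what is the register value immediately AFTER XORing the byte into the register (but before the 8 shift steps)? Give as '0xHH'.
Answer: 0x19

Derivation:
Register before byte 3: 0x0B
Byte 3: 0x12
0x0B XOR 0x12 = 0x19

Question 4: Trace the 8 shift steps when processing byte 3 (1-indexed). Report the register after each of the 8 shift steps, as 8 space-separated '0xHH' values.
After byte 1 (0xEC): reg=0x8A
After byte 2 (0x3C): reg=0x0B
Register before byte 3: 0x0B
After XOR with byte 0x12: 0x19

Answer: 0x32 0x64 0xC8 0x97 0x29 0x52 0xA4 0x4F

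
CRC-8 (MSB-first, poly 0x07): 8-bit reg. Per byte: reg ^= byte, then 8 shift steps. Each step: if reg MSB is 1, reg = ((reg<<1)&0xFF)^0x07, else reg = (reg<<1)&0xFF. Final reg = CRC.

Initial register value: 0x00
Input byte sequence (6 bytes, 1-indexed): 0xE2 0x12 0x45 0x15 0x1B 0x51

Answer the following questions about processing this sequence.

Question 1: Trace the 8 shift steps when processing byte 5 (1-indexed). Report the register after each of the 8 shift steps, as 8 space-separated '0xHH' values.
Answer: 0xAC 0x5F 0xBE 0x7B 0xF6 0xEB 0xD1 0xA5

Derivation:
After byte 1 (0xE2): reg=0xA0
After byte 2 (0x12): reg=0x17
After byte 3 (0x45): reg=0xB9
After byte 4 (0x15): reg=0x4D
Register before byte 5: 0x4D
After XOR with byte 0x1B: 0x56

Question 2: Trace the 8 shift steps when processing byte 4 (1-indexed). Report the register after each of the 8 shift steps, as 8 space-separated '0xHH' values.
Answer: 0x5F 0xBE 0x7B 0xF6 0xEB 0xD1 0xA5 0x4D

Derivation:
After byte 1 (0xE2): reg=0xA0
After byte 2 (0x12): reg=0x17
After byte 3 (0x45): reg=0xB9
Register before byte 4: 0xB9
After XOR with byte 0x15: 0xAC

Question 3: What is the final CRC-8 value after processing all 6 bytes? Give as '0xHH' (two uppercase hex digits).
Answer: 0xC2

Derivation:
After byte 1 (0xE2): reg=0xA0
After byte 2 (0x12): reg=0x17
After byte 3 (0x45): reg=0xB9
After byte 4 (0x15): reg=0x4D
After byte 5 (0x1B): reg=0xA5
After byte 6 (0x51): reg=0xC2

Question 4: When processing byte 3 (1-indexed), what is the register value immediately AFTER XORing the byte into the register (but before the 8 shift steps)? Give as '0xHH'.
Register before byte 3: 0x17
Byte 3: 0x45
0x17 XOR 0x45 = 0x52

Answer: 0x52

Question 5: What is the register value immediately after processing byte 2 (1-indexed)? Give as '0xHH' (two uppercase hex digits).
After byte 1 (0xE2): reg=0xA0
After byte 2 (0x12): reg=0x17

Answer: 0x17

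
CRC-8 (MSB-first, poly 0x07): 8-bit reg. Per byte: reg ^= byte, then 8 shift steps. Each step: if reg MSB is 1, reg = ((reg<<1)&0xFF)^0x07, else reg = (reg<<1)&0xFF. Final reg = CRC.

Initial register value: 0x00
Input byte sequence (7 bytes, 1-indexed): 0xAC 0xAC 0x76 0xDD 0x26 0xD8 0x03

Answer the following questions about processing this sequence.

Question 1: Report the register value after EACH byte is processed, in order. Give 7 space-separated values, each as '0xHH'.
0x4D 0xA9 0x13 0x64 0xC9 0x77 0x4B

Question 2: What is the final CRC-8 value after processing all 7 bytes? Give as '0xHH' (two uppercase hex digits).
Answer: 0x4B

Derivation:
After byte 1 (0xAC): reg=0x4D
After byte 2 (0xAC): reg=0xA9
After byte 3 (0x76): reg=0x13
After byte 4 (0xDD): reg=0x64
After byte 5 (0x26): reg=0xC9
After byte 6 (0xD8): reg=0x77
After byte 7 (0x03): reg=0x4B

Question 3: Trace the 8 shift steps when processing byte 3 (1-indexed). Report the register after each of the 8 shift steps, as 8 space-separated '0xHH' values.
After byte 1 (0xAC): reg=0x4D
After byte 2 (0xAC): reg=0xA9
Register before byte 3: 0xA9
After XOR with byte 0x76: 0xDF

Answer: 0xB9 0x75 0xEA 0xD3 0xA1 0x45 0x8A 0x13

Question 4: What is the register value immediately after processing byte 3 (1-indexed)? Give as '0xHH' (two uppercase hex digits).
Answer: 0x13

Derivation:
After byte 1 (0xAC): reg=0x4D
After byte 2 (0xAC): reg=0xA9
After byte 3 (0x76): reg=0x13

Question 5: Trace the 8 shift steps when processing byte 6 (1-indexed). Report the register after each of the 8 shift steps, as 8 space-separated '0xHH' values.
Answer: 0x22 0x44 0x88 0x17 0x2E 0x5C 0xB8 0x77

Derivation:
After byte 1 (0xAC): reg=0x4D
After byte 2 (0xAC): reg=0xA9
After byte 3 (0x76): reg=0x13
After byte 4 (0xDD): reg=0x64
After byte 5 (0x26): reg=0xC9
Register before byte 6: 0xC9
After XOR with byte 0xD8: 0x11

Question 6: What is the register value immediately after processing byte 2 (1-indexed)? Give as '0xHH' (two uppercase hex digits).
After byte 1 (0xAC): reg=0x4D
After byte 2 (0xAC): reg=0xA9

Answer: 0xA9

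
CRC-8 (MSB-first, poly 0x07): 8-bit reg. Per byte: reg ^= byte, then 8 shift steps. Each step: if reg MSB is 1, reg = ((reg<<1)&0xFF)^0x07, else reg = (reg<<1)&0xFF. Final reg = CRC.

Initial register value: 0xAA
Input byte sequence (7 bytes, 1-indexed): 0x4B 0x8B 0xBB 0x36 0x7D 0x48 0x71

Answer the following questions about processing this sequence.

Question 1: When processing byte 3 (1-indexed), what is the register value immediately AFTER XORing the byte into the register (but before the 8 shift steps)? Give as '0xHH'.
Answer: 0x55

Derivation:
Register before byte 3: 0xEE
Byte 3: 0xBB
0xEE XOR 0xBB = 0x55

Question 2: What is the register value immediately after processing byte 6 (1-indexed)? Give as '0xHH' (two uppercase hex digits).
Answer: 0x9A

Derivation:
After byte 1 (0x4B): reg=0xA9
After byte 2 (0x8B): reg=0xEE
After byte 3 (0xBB): reg=0xAC
After byte 4 (0x36): reg=0xCF
After byte 5 (0x7D): reg=0x17
After byte 6 (0x48): reg=0x9A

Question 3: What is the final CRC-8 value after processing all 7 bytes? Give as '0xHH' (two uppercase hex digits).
After byte 1 (0x4B): reg=0xA9
After byte 2 (0x8B): reg=0xEE
After byte 3 (0xBB): reg=0xAC
After byte 4 (0x36): reg=0xCF
After byte 5 (0x7D): reg=0x17
After byte 6 (0x48): reg=0x9A
After byte 7 (0x71): reg=0x9F

Answer: 0x9F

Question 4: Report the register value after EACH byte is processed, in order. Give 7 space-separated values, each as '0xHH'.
0xA9 0xEE 0xAC 0xCF 0x17 0x9A 0x9F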